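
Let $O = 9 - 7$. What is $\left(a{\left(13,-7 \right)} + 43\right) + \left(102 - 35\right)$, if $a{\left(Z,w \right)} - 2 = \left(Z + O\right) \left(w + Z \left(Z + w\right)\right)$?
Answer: $1177$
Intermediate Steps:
$O = 2$
$a{\left(Z,w \right)} = 2 + \left(2 + Z\right) \left(w + Z \left(Z + w\right)\right)$ ($a{\left(Z,w \right)} = 2 + \left(Z + 2\right) \left(w + Z \left(Z + w\right)\right) = 2 + \left(2 + Z\right) \left(w + Z \left(Z + w\right)\right)$)
$\left(a{\left(13,-7 \right)} + 43\right) + \left(102 - 35\right) = \left(\left(2 + 13^{3} + 2 \left(-7\right) + 2 \cdot 13^{2} - 7 \cdot 13^{2} + 3 \cdot 13 \left(-7\right)\right) + 43\right) + \left(102 - 35\right) = \left(\left(2 + 2197 - 14 + 2 \cdot 169 - 1183 - 273\right) + 43\right) + 67 = \left(\left(2 + 2197 - 14 + 338 - 1183 - 273\right) + 43\right) + 67 = \left(1067 + 43\right) + 67 = 1110 + 67 = 1177$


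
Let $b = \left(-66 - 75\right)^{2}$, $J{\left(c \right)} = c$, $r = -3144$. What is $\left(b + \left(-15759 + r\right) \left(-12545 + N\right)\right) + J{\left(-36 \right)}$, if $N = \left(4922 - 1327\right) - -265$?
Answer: $164192400$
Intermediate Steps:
$N = 3860$ ($N = 3595 + \left(-1500 + 1765\right) = 3595 + 265 = 3860$)
$b = 19881$ ($b = \left(-141\right)^{2} = 19881$)
$\left(b + \left(-15759 + r\right) \left(-12545 + N\right)\right) + J{\left(-36 \right)} = \left(19881 + \left(-15759 - 3144\right) \left(-12545 + 3860\right)\right) - 36 = \left(19881 - -164172555\right) - 36 = \left(19881 + 164172555\right) - 36 = 164192436 - 36 = 164192400$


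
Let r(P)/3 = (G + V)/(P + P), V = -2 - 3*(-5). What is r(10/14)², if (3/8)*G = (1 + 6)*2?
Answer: 1117249/100 ≈ 11172.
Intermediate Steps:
G = 112/3 (G = 8*((1 + 6)*2)/3 = 8*(7*2)/3 = (8/3)*14 = 112/3 ≈ 37.333)
V = 13 (V = -2 + 15 = 13)
r(P) = 151/(2*P) (r(P) = 3*((112/3 + 13)/(P + P)) = 3*(151/(3*((2*P)))) = 3*(151*(1/(2*P))/3) = 3*(151/(6*P)) = 151/(2*P))
r(10/14)² = (151/(2*((10/14))))² = (151/(2*((10*(1/14)))))² = (151/(2*(5/7)))² = ((151/2)*(7/5))² = (1057/10)² = 1117249/100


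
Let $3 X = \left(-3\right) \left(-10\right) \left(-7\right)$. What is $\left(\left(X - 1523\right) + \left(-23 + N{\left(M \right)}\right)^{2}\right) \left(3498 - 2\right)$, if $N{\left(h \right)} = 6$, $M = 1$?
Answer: $-4558784$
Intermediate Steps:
$X = -70$ ($X = \frac{\left(-3\right) \left(-10\right) \left(-7\right)}{3} = \frac{30 \left(-7\right)}{3} = \frac{1}{3} \left(-210\right) = -70$)
$\left(\left(X - 1523\right) + \left(-23 + N{\left(M \right)}\right)^{2}\right) \left(3498 - 2\right) = \left(\left(-70 - 1523\right) + \left(-23 + 6\right)^{2}\right) \left(3498 - 2\right) = \left(\left(-70 - 1523\right) + \left(-17\right)^{2}\right) 3496 = \left(-1593 + 289\right) 3496 = \left(-1304\right) 3496 = -4558784$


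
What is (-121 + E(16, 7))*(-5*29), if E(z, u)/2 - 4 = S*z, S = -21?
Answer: 113825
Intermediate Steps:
E(z, u) = 8 - 42*z (E(z, u) = 8 + 2*(-21*z) = 8 - 42*z)
(-121 + E(16, 7))*(-5*29) = (-121 + (8 - 42*16))*(-5*29) = (-121 + (8 - 672))*(-145) = (-121 - 664)*(-145) = -785*(-145) = 113825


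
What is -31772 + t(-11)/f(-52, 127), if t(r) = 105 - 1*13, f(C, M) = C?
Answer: -413059/13 ≈ -31774.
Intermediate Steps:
t(r) = 92 (t(r) = 105 - 13 = 92)
-31772 + t(-11)/f(-52, 127) = -31772 + 92/(-52) = -31772 + 92*(-1/52) = -31772 - 23/13 = -413059/13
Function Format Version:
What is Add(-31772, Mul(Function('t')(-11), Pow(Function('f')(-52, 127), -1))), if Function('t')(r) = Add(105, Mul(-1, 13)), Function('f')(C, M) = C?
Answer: Rational(-413059, 13) ≈ -31774.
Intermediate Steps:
Function('t')(r) = 92 (Function('t')(r) = Add(105, -13) = 92)
Add(-31772, Mul(Function('t')(-11), Pow(Function('f')(-52, 127), -1))) = Add(-31772, Mul(92, Pow(-52, -1))) = Add(-31772, Mul(92, Rational(-1, 52))) = Add(-31772, Rational(-23, 13)) = Rational(-413059, 13)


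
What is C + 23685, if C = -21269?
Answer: 2416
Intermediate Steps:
C + 23685 = -21269 + 23685 = 2416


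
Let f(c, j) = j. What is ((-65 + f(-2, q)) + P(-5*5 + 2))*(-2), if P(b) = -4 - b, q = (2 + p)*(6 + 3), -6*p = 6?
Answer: 74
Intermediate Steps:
p = -1 (p = -⅙*6 = -1)
q = 9 (q = (2 - 1)*(6 + 3) = 1*9 = 9)
((-65 + f(-2, q)) + P(-5*5 + 2))*(-2) = ((-65 + 9) + (-4 - (-5*5 + 2)))*(-2) = (-56 + (-4 - (-25 + 2)))*(-2) = (-56 + (-4 - 1*(-23)))*(-2) = (-56 + (-4 + 23))*(-2) = (-56 + 19)*(-2) = -37*(-2) = 74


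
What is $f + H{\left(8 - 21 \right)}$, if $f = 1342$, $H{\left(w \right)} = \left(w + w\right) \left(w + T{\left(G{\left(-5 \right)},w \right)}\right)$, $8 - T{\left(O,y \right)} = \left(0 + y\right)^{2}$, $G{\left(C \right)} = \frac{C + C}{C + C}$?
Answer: $5866$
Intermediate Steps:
$G{\left(C \right)} = 1$ ($G{\left(C \right)} = \frac{2 C}{2 C} = 2 C \frac{1}{2 C} = 1$)
$T{\left(O,y \right)} = 8 - y^{2}$ ($T{\left(O,y \right)} = 8 - \left(0 + y\right)^{2} = 8 - y^{2}$)
$H{\left(w \right)} = 2 w \left(8 + w - w^{2}\right)$ ($H{\left(w \right)} = \left(w + w\right) \left(w - \left(-8 + w^{2}\right)\right) = 2 w \left(8 + w - w^{2}\right)$)
$f + H{\left(8 - 21 \right)} = 1342 + 2 \left(8 - 21\right) \left(8 + \left(8 - 21\right) - \left(8 - 21\right)^{2}\right) = 1342 + 2 \left(-13\right) \left(8 - 13 - \left(-13\right)^{2}\right) = 1342 + 2 \left(-13\right) \left(8 - 13 - 169\right) = 1342 + 2 \left(-13\right) \left(-174\right) = 1342 + 4524 = 5866$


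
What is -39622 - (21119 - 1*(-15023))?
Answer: -75764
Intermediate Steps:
-39622 - (21119 - 1*(-15023)) = -39622 - (21119 + 15023) = -39622 - 1*36142 = -39622 - 36142 = -75764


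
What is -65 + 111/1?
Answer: 46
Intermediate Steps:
-65 + 111/1 = -65 + 1*111 = -65 + 111 = 46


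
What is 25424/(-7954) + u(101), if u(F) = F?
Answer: 388965/3977 ≈ 97.804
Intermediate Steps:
25424/(-7954) + u(101) = 25424/(-7954) + 101 = 25424*(-1/7954) + 101 = -12712/3977 + 101 = 388965/3977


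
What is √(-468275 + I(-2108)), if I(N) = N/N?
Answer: I*√468274 ≈ 684.31*I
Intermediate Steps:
I(N) = 1
√(-468275 + I(-2108)) = √(-468275 + 1) = √(-468274) = I*√468274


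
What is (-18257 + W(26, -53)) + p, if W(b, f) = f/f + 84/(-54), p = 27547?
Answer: 83605/9 ≈ 9289.4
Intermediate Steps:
W(b, f) = -5/9 (W(b, f) = 1 + 84*(-1/54) = 1 - 14/9 = -5/9)
(-18257 + W(26, -53)) + p = (-18257 - 5/9) + 27547 = -164318/9 + 27547 = 83605/9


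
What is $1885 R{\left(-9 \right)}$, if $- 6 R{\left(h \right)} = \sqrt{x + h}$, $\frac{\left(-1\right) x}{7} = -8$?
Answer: $- \frac{1885 \sqrt{47}}{6} \approx -2153.8$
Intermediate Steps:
$x = 56$ ($x = \left(-7\right) \left(-8\right) = 56$)
$R{\left(h \right)} = - \frac{\sqrt{56 + h}}{6}$
$1885 R{\left(-9 \right)} = 1885 \left(- \frac{\sqrt{56 - 9}}{6}\right) = 1885 \left(- \frac{\sqrt{47}}{6}\right) = - \frac{1885 \sqrt{47}}{6}$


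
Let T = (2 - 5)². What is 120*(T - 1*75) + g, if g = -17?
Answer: -7937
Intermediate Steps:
T = 9 (T = (-3)² = 9)
120*(T - 1*75) + g = 120*(9 - 1*75) - 17 = 120*(9 - 75) - 17 = 120*(-66) - 17 = -7920 - 17 = -7937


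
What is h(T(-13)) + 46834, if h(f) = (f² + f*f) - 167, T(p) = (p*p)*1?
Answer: 103789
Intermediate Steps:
T(p) = p² (T(p) = p²*1 = p²)
h(f) = -167 + 2*f² (h(f) = (f² + f²) - 167 = 2*f² - 167 = -167 + 2*f²)
h(T(-13)) + 46834 = (-167 + 2*((-13)²)²) + 46834 = (-167 + 2*169²) + 46834 = (-167 + 2*28561) + 46834 = (-167 + 57122) + 46834 = 56955 + 46834 = 103789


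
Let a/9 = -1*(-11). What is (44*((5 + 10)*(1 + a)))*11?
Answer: 726000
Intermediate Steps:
a = 99 (a = 9*(-1*(-11)) = 9*11 = 99)
(44*((5 + 10)*(1 + a)))*11 = (44*((5 + 10)*(1 + 99)))*11 = (44*(15*100))*11 = (44*1500)*11 = 66000*11 = 726000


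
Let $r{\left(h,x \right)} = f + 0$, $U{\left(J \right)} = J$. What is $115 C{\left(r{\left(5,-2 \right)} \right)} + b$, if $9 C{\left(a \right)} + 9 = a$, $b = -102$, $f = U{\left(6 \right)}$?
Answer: $- \frac{421}{3} \approx -140.33$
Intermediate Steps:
$f = 6$
$r{\left(h,x \right)} = 6$ ($r{\left(h,x \right)} = 6 + 0 = 6$)
$C{\left(a \right)} = -1 + \frac{a}{9}$
$115 C{\left(r{\left(5,-2 \right)} \right)} + b = 115 \left(-1 + \frac{1}{9} \cdot 6\right) - 102 = 115 \left(-1 + \frac{2}{3}\right) - 102 = 115 \left(- \frac{1}{3}\right) - 102 = - \frac{115}{3} - 102 = - \frac{421}{3}$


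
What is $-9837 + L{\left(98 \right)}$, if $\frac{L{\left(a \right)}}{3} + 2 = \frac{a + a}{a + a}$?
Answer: $-9840$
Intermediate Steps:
$L{\left(a \right)} = -3$ ($L{\left(a \right)} = -6 + 3 \frac{a + a}{a + a} = -6 + 3 \frac{2 a}{2 a} = -6 + 3 \cdot 2 a \frac{1}{2 a} = -6 + 3 \cdot 1 = -6 + 3 = -3$)
$-9837 + L{\left(98 \right)} = -9837 - 3 = -9840$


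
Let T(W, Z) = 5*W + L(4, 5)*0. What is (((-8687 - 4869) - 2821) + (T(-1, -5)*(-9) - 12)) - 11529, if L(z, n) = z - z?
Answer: -27873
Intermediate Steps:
L(z, n) = 0
T(W, Z) = 5*W (T(W, Z) = 5*W + 0*0 = 5*W + 0 = 5*W)
(((-8687 - 4869) - 2821) + (T(-1, -5)*(-9) - 12)) - 11529 = (((-8687 - 4869) - 2821) + ((5*(-1))*(-9) - 12)) - 11529 = ((-13556 - 2821) + (-5*(-9) - 12)) - 11529 = (-16377 + (45 - 12)) - 11529 = (-16377 + 33) - 11529 = -16344 - 11529 = -27873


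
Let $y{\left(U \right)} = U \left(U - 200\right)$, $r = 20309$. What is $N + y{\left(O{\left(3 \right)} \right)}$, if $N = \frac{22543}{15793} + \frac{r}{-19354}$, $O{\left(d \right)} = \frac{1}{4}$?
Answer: $- \frac{121185802459}{2445261776} \approx -49.559$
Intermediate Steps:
$O{\left(d \right)} = \frac{1}{4}$
$y{\left(U \right)} = U \left(-200 + U\right)$
$N = \frac{115557185}{305657722}$ ($N = \frac{22543}{15793} + \frac{20309}{-19354} = 22543 \cdot \frac{1}{15793} + 20309 \left(- \frac{1}{19354}\right) = \frac{22543}{15793} - \frac{20309}{19354} = \frac{115557185}{305657722} \approx 0.37806$)
$N + y{\left(O{\left(3 \right)} \right)} = \frac{115557185}{305657722} + \frac{-200 + \frac{1}{4}}{4} = \frac{115557185}{305657722} + \frac{1}{4} \left(- \frac{799}{4}\right) = \frac{115557185}{305657722} - \frac{799}{16} = - \frac{121185802459}{2445261776}$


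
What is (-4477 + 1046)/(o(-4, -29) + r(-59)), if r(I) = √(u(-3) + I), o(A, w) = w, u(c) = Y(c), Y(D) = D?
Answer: 99499/903 + 3431*I*√62/903 ≈ 110.19 + 29.918*I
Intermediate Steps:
u(c) = c
r(I) = √(-3 + I)
(-4477 + 1046)/(o(-4, -29) + r(-59)) = (-4477 + 1046)/(-29 + √(-3 - 59)) = -3431/(-29 + √(-62)) = -3431/(-29 + I*√62)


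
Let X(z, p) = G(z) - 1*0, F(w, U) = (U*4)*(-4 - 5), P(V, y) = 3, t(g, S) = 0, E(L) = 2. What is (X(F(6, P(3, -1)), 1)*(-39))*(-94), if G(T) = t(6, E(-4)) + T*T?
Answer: 42760224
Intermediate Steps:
F(w, U) = -36*U (F(w, U) = (4*U)*(-9) = -36*U)
G(T) = T**2 (G(T) = 0 + T*T = 0 + T**2 = T**2)
X(z, p) = z**2 (X(z, p) = z**2 - 1*0 = z**2 + 0 = z**2)
(X(F(6, P(3, -1)), 1)*(-39))*(-94) = ((-36*3)**2*(-39))*(-94) = ((-108)**2*(-39))*(-94) = (11664*(-39))*(-94) = -454896*(-94) = 42760224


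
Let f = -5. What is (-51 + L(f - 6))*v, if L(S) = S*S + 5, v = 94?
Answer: 7050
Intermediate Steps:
L(S) = 5 + S² (L(S) = S² + 5 = 5 + S²)
(-51 + L(f - 6))*v = (-51 + (5 + (-5 - 6)²))*94 = (-51 + (5 + (-11)²))*94 = (-51 + (5 + 121))*94 = (-51 + 126)*94 = 75*94 = 7050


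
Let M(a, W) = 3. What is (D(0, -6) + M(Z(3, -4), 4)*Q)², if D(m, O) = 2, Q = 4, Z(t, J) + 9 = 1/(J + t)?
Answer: 196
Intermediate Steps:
Z(t, J) = -9 + 1/(J + t)
(D(0, -6) + M(Z(3, -4), 4)*Q)² = (2 + 3*4)² = (2 + 12)² = 14² = 196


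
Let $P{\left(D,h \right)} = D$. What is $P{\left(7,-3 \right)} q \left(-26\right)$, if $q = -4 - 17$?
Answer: $3822$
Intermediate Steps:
$q = -21$
$P{\left(7,-3 \right)} q \left(-26\right) = 7 \left(-21\right) \left(-26\right) = \left(-147\right) \left(-26\right) = 3822$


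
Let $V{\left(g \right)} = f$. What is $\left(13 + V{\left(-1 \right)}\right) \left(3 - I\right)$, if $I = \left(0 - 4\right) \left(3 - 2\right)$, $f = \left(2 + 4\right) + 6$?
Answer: $175$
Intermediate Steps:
$f = 12$ ($f = 6 + 6 = 12$)
$I = -4$ ($I = \left(-4\right) 1 = -4$)
$V{\left(g \right)} = 12$
$\left(13 + V{\left(-1 \right)}\right) \left(3 - I\right) = \left(13 + 12\right) \left(3 - -4\right) = 25 \left(3 + 4\right) = 25 \cdot 7 = 175$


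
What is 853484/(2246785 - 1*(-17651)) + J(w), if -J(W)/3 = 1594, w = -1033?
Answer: -2706919867/566109 ≈ -4781.6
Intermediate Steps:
J(W) = -4782 (J(W) = -3*1594 = -4782)
853484/(2246785 - 1*(-17651)) + J(w) = 853484/(2246785 - 1*(-17651)) - 4782 = 853484/(2246785 + 17651) - 4782 = 853484/2264436 - 4782 = 853484*(1/2264436) - 4782 = 213371/566109 - 4782 = -2706919867/566109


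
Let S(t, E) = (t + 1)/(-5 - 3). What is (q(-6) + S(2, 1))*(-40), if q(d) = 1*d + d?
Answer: 495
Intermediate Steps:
q(d) = 2*d (q(d) = d + d = 2*d)
S(t, E) = -⅛ - t/8 (S(t, E) = (1 + t)/(-8) = (1 + t)*(-⅛) = -⅛ - t/8)
(q(-6) + S(2, 1))*(-40) = (2*(-6) + (-⅛ - ⅛*2))*(-40) = (-12 + (-⅛ - ¼))*(-40) = (-12 - 3/8)*(-40) = -99/8*(-40) = 495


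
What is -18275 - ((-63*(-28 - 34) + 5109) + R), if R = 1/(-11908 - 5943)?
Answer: -487153789/17851 ≈ -27290.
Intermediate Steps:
R = -1/17851 (R = 1/(-17851) = -1/17851 ≈ -5.6019e-5)
-18275 - ((-63*(-28 - 34) + 5109) + R) = -18275 - ((-63*(-28 - 34) + 5109) - 1/17851) = -18275 - ((-63*(-62) + 5109) - 1/17851) = -18275 - ((3906 + 5109) - 1/17851) = -18275 - (9015 - 1/17851) = -18275 - 1*160926764/17851 = -18275 - 160926764/17851 = -487153789/17851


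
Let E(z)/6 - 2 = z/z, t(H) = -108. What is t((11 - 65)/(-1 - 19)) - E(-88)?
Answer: -126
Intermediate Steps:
E(z) = 18 (E(z) = 12 + 6*(z/z) = 12 + 6*1 = 12 + 6 = 18)
t((11 - 65)/(-1 - 19)) - E(-88) = -108 - 1*18 = -108 - 18 = -126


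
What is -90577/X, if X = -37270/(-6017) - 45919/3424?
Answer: 1866086194016/148682143 ≈ 12551.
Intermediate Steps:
X = -148682143/20602208 (X = -37270*(-1/6017) - 45919*1/3424 = 37270/6017 - 45919/3424 = -148682143/20602208 ≈ -7.2168)
-90577/X = -90577/(-148682143/20602208) = -90577*(-20602208/148682143) = 1866086194016/148682143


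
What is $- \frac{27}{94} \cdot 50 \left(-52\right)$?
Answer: $\frac{35100}{47} \approx 746.81$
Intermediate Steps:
$- \frac{27}{94} \cdot 50 \left(-52\right) = \left(-27\right) \frac{1}{94} \cdot 50 \left(-52\right) = \left(- \frac{27}{94}\right) 50 \left(-52\right) = \left(- \frac{675}{47}\right) \left(-52\right) = \frac{35100}{47}$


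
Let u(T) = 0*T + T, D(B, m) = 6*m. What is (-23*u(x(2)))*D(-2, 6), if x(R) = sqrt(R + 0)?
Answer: -828*sqrt(2) ≈ -1171.0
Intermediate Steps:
x(R) = sqrt(R)
u(T) = T (u(T) = 0 + T = T)
(-23*u(x(2)))*D(-2, 6) = (-23*sqrt(2))*(6*6) = -23*sqrt(2)*36 = -828*sqrt(2)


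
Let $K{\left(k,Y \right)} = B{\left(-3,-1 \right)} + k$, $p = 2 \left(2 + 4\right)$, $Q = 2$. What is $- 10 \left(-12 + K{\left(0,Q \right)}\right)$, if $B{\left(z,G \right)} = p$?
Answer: $0$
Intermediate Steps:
$p = 12$ ($p = 2 \cdot 6 = 12$)
$B{\left(z,G \right)} = 12$
$K{\left(k,Y \right)} = 12 + k$
$- 10 \left(-12 + K{\left(0,Q \right)}\right) = - 10 \left(-12 + \left(12 + 0\right)\right) = - 10 \left(-12 + 12\right) = \left(-10\right) 0 = 0$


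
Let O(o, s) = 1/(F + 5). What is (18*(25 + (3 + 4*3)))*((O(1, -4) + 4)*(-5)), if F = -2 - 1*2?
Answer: -18000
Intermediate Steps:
F = -4 (F = -2 - 2 = -4)
O(o, s) = 1 (O(o, s) = 1/(-4 + 5) = 1/1 = 1)
(18*(25 + (3 + 4*3)))*((O(1, -4) + 4)*(-5)) = (18*(25 + (3 + 4*3)))*((1 + 4)*(-5)) = (18*(25 + (3 + 12)))*(5*(-5)) = (18*(25 + 15))*(-25) = (18*40)*(-25) = 720*(-25) = -18000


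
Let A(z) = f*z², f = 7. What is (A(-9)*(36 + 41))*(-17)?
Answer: -742203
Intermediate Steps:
A(z) = 7*z²
(A(-9)*(36 + 41))*(-17) = ((7*(-9)²)*(36 + 41))*(-17) = ((7*81)*77)*(-17) = (567*77)*(-17) = 43659*(-17) = -742203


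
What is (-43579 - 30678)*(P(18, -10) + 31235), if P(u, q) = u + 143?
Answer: -2331372772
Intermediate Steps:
P(u, q) = 143 + u
(-43579 - 30678)*(P(18, -10) + 31235) = (-43579 - 30678)*((143 + 18) + 31235) = -74257*(161 + 31235) = -74257*31396 = -2331372772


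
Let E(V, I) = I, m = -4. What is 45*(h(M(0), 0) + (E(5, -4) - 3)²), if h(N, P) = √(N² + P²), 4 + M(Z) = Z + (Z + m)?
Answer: 2565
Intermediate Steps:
M(Z) = -8 + 2*Z (M(Z) = -4 + (Z + (Z - 4)) = -4 + (Z + (-4 + Z)) = -4 + (-4 + 2*Z) = -8 + 2*Z)
45*(h(M(0), 0) + (E(5, -4) - 3)²) = 45*(√((-8 + 2*0)² + 0²) + (-4 - 3)²) = 45*(√((-8 + 0)² + 0) + (-7)²) = 45*(√((-8)² + 0) + 49) = 45*(√(64 + 0) + 49) = 45*(√64 + 49) = 45*(8 + 49) = 45*57 = 2565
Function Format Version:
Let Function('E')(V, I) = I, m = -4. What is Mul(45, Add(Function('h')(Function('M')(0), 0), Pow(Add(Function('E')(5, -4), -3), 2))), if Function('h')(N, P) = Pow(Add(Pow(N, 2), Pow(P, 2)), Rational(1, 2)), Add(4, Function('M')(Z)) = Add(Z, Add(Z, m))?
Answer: 2565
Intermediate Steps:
Function('M')(Z) = Add(-8, Mul(2, Z)) (Function('M')(Z) = Add(-4, Add(Z, Add(Z, -4))) = Add(-4, Add(Z, Add(-4, Z))) = Add(-4, Add(-4, Mul(2, Z))) = Add(-8, Mul(2, Z)))
Mul(45, Add(Function('h')(Function('M')(0), 0), Pow(Add(Function('E')(5, -4), -3), 2))) = Mul(45, Add(Pow(Add(Pow(Add(-8, Mul(2, 0)), 2), Pow(0, 2)), Rational(1, 2)), Pow(Add(-4, -3), 2))) = Mul(45, Add(Pow(Add(Pow(Add(-8, 0), 2), 0), Rational(1, 2)), Pow(-7, 2))) = Mul(45, Add(Pow(Add(Pow(-8, 2), 0), Rational(1, 2)), 49)) = Mul(45, Add(Pow(Add(64, 0), Rational(1, 2)), 49)) = Mul(45, Add(Pow(64, Rational(1, 2)), 49)) = Mul(45, Add(8, 49)) = Mul(45, 57) = 2565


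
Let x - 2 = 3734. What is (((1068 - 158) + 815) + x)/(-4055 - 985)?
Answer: -5461/5040 ≈ -1.0835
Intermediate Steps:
x = 3736 (x = 2 + 3734 = 3736)
(((1068 - 158) + 815) + x)/(-4055 - 985) = (((1068 - 158) + 815) + 3736)/(-4055 - 985) = ((910 + 815) + 3736)/(-5040) = (1725 + 3736)*(-1/5040) = 5461*(-1/5040) = -5461/5040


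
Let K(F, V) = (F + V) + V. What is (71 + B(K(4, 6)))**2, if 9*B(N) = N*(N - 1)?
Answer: 85849/9 ≈ 9538.8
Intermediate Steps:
K(F, V) = F + 2*V
B(N) = N*(-1 + N)/9 (B(N) = (N*(N - 1))/9 = (N*(-1 + N))/9 = N*(-1 + N)/9)
(71 + B(K(4, 6)))**2 = (71 + (4 + 2*6)*(-1 + (4 + 2*6))/9)**2 = (71 + (4 + 12)*(-1 + (4 + 12))/9)**2 = (71 + (1/9)*16*(-1 + 16))**2 = (71 + (1/9)*16*15)**2 = (71 + 80/3)**2 = (293/3)**2 = 85849/9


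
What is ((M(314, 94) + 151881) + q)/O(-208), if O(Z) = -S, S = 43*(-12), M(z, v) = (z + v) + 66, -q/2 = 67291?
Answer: 17773/516 ≈ 34.444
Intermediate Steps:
q = -134582 (q = -2*67291 = -134582)
M(z, v) = 66 + v + z (M(z, v) = (v + z) + 66 = 66 + v + z)
S = -516
O(Z) = 516 (O(Z) = -1*(-516) = 516)
((M(314, 94) + 151881) + q)/O(-208) = (((66 + 94 + 314) + 151881) - 134582)/516 = ((474 + 151881) - 134582)*(1/516) = (152355 - 134582)*(1/516) = 17773*(1/516) = 17773/516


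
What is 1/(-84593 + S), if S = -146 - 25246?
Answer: -1/109985 ≈ -9.0922e-6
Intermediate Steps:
S = -25392
1/(-84593 + S) = 1/(-84593 - 25392) = 1/(-109985) = -1/109985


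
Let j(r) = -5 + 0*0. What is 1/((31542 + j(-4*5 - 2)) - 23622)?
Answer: 1/7915 ≈ 0.00012634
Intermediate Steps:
j(r) = -5 (j(r) = -5 + 0 = -5)
1/((31542 + j(-4*5 - 2)) - 23622) = 1/((31542 - 5) - 23622) = 1/(31537 - 23622) = 1/7915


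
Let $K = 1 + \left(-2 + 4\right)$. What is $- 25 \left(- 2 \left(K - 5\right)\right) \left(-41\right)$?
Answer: $4100$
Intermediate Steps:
$K = 3$ ($K = 1 + 2 = 3$)
$- 25 \left(- 2 \left(K - 5\right)\right) \left(-41\right) = - 25 \left(- 2 \left(3 - 5\right)\right) \left(-41\right) = - 25 \left(\left(-2\right) \left(-2\right)\right) \left(-41\right) = \left(-25\right) 4 \left(-41\right) = \left(-100\right) \left(-41\right) = 4100$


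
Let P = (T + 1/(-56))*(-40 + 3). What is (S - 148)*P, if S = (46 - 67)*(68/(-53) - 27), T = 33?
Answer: -1615192265/2968 ≈ -5.4420e+5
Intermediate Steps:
P = -68339/56 (P = (33 + 1/(-56))*(-40 + 3) = (33 - 1/56)*(-37) = (1847/56)*(-37) = -68339/56 ≈ -1220.3)
S = 31479/53 (S = -21*(68*(-1/53) - 27) = -21*(-68/53 - 27) = -21*(-1499/53) = 31479/53 ≈ 593.94)
(S - 148)*P = (31479/53 - 148)*(-68339/56) = (23635/53)*(-68339/56) = -1615192265/2968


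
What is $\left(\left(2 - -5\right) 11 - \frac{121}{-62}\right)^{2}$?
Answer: $\frac{23961025}{3844} \approx 6233.4$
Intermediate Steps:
$\left(\left(2 - -5\right) 11 - \frac{121}{-62}\right)^{2} = \left(\left(2 + 5\right) 11 - - \frac{121}{62}\right)^{2} = \left(7 \cdot 11 + \frac{121}{62}\right)^{2} = \left(77 + \frac{121}{62}\right)^{2} = \left(\frac{4895}{62}\right)^{2} = \frac{23961025}{3844}$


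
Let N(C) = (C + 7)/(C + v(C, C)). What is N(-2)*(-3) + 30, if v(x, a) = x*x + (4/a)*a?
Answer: 55/2 ≈ 27.500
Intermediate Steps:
v(x, a) = 4 + x² (v(x, a) = x² + 4 = 4 + x²)
N(C) = (7 + C)/(4 + C + C²) (N(C) = (C + 7)/(C + (4 + C²)) = (7 + C)/(4 + C + C²))
N(-2)*(-3) + 30 = ((7 - 2)/(4 - 2 + (-2)²))*(-3) + 30 = (5/(4 - 2 + 4))*(-3) + 30 = (5/6)*(-3) + 30 = ((⅙)*5)*(-3) + 30 = (⅚)*(-3) + 30 = -5/2 + 30 = 55/2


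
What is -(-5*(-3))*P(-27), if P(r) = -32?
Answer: 480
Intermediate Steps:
-(-5*(-3))*P(-27) = -(-5*(-3))*(-32) = -15*(-32) = -1*(-480) = 480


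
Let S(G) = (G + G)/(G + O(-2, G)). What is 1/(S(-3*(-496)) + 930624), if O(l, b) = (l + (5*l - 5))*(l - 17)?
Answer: 1811/1685363040 ≈ 1.0745e-6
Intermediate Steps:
O(l, b) = (-17 + l)*(-5 + 6*l) (O(l, b) = (l + (-5 + 5*l))*(-17 + l) = (-5 + 6*l)*(-17 + l) = (-17 + l)*(-5 + 6*l))
S(G) = 2*G/(323 + G) (S(G) = (G + G)/(G + (85 - 107*(-2) + 6*(-2)**2)) = (2*G)/(G + (85 + 214 + 6*4)) = (2*G)/(G + (85 + 214 + 24)) = (2*G)/(G + 323) = (2*G)/(323 + G) = 2*G/(323 + G))
1/(S(-3*(-496)) + 930624) = 1/(2*(-3*(-496))/(323 - 3*(-496)) + 930624) = 1/(2*1488/(323 + 1488) + 930624) = 1/(2*1488/1811 + 930624) = 1/(2*1488*(1/1811) + 930624) = 1/(2976/1811 + 930624) = 1/(1685363040/1811) = 1811/1685363040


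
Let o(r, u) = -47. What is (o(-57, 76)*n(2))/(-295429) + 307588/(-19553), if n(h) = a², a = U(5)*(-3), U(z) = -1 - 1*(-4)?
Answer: -90795976981/5776523237 ≈ -15.718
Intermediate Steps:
U(z) = 3 (U(z) = -1 + 4 = 3)
a = -9 (a = 3*(-3) = -9)
n(h) = 81 (n(h) = (-9)² = 81)
(o(-57, 76)*n(2))/(-295429) + 307588/(-19553) = -47*81/(-295429) + 307588/(-19553) = -3807*(-1/295429) + 307588*(-1/19553) = 3807/295429 - 307588/19553 = -90795976981/5776523237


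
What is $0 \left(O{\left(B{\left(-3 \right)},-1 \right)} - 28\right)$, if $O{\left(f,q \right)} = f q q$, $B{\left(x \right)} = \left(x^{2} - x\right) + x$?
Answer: $0$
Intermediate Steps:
$B{\left(x \right)} = x^{2}$
$O{\left(f,q \right)} = f q^{2}$
$0 \left(O{\left(B{\left(-3 \right)},-1 \right)} - 28\right) = 0 \left(\left(-3\right)^{2} \left(-1\right)^{2} - 28\right) = 0 \left(9 \cdot 1 - 28\right) = 0 \left(9 - 28\right) = 0 \left(-19\right) = 0$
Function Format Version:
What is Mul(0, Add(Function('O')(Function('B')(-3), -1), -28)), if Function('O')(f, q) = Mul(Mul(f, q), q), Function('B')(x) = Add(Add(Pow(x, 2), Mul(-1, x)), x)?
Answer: 0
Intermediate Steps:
Function('B')(x) = Pow(x, 2)
Function('O')(f, q) = Mul(f, Pow(q, 2))
Mul(0, Add(Function('O')(Function('B')(-3), -1), -28)) = Mul(0, Add(Mul(Pow(-3, 2), Pow(-1, 2)), -28)) = Mul(0, Add(Mul(9, 1), -28)) = Mul(0, Add(9, -28)) = Mul(0, -19) = 0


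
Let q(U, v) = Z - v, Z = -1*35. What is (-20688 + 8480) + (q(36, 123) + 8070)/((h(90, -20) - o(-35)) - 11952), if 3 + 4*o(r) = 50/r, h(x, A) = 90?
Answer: -4054559376/332105 ≈ -12209.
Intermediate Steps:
Z = -35
o(r) = -¾ + 25/(2*r) (o(r) = -¾ + (50/r)/4 = -¾ + 25/(2*r))
q(U, v) = -35 - v
(-20688 + 8480) + (q(36, 123) + 8070)/((h(90, -20) - o(-35)) - 11952) = (-20688 + 8480) + ((-35 - 1*123) + 8070)/((90 - (50 - 3*(-35))/(4*(-35))) - 11952) = -12208 + ((-35 - 123) + 8070)/((90 - (-1)*(50 + 105)/(4*35)) - 11952) = -12208 + (-158 + 8070)/((90 - (-1)*155/(4*35)) - 11952) = -12208 + 7912/((90 - 1*(-31/28)) - 11952) = -12208 + 7912/((90 + 31/28) - 11952) = -12208 + 7912/(2551/28 - 11952) = -12208 + 7912/(-332105/28) = -12208 + 7912*(-28/332105) = -12208 - 221536/332105 = -4054559376/332105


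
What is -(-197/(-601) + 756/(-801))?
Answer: 32951/53489 ≈ 0.61603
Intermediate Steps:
-(-197/(-601) + 756/(-801)) = -(-197*(-1/601) + 756*(-1/801)) = -(197/601 - 84/89) = -1*(-32951/53489) = 32951/53489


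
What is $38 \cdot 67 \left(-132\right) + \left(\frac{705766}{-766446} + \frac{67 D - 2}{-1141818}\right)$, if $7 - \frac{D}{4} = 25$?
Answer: $- \frac{24509289184671484}{72928486569} \approx -3.3607 \cdot 10^{5}$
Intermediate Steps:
$D = -72$ ($D = 28 - 100 = -72$)
$38 \cdot 67 \left(-132\right) + \left(\frac{705766}{-766446} + \frac{67 D - 2}{-1141818}\right) = 38 \cdot 67 \left(-132\right) + \left(\frac{705766}{-766446} + \frac{67 \left(-72\right) - 2}{-1141818}\right) = 2546 \left(-132\right) + \left(705766 \left(- \frac{1}{766446}\right) + \left(-4824 - 2\right) \left(- \frac{1}{1141818}\right)\right) = -336072 - \frac{66846454516}{72928486569} = - \frac{24509289184671484}{72928486569}$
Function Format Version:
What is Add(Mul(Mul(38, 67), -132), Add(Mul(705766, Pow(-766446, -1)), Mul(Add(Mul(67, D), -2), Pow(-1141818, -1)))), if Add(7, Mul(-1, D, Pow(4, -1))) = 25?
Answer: Rational(-24509289184671484, 72928486569) ≈ -3.3607e+5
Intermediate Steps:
D = -72 (D = Add(28, Mul(-4, 25)) = Add(28, -100) = -72)
Add(Mul(Mul(38, 67), -132), Add(Mul(705766, Pow(-766446, -1)), Mul(Add(Mul(67, D), -2), Pow(-1141818, -1)))) = Add(Mul(Mul(38, 67), -132), Add(Mul(705766, Pow(-766446, -1)), Mul(Add(Mul(67, -72), -2), Pow(-1141818, -1)))) = Add(Mul(2546, -132), Add(Mul(705766, Rational(-1, 766446)), Mul(Add(-4824, -2), Rational(-1, 1141818)))) = Add(-336072, Add(Rational(-352883, 383223), Mul(-4826, Rational(-1, 1141818)))) = Add(-336072, Add(Rational(-352883, 383223), Rational(2413, 570909))) = Add(-336072, Rational(-66846454516, 72928486569)) = Rational(-24509289184671484, 72928486569)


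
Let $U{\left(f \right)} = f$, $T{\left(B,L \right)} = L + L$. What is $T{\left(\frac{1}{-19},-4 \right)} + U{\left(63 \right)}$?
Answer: $55$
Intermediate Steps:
$T{\left(B,L \right)} = 2 L$
$T{\left(\frac{1}{-19},-4 \right)} + U{\left(63 \right)} = 2 \left(-4\right) + 63 = -8 + 63 = 55$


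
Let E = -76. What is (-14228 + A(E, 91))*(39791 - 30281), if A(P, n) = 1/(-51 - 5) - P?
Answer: -3768399315/28 ≈ -1.3459e+8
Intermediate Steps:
A(P, n) = -1/56 - P (A(P, n) = 1/(-56) - P = -1/56 - P)
(-14228 + A(E, 91))*(39791 - 30281) = (-14228 + (-1/56 - 1*(-76)))*(39791 - 30281) = (-14228 + (-1/56 + 76))*9510 = (-14228 + 4255/56)*9510 = -792513/56*9510 = -3768399315/28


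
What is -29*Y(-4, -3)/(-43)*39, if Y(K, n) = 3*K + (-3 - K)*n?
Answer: -16965/43 ≈ -394.53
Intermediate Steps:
Y(K, n) = 3*K + n*(-3 - K)
-29*Y(-4, -3)/(-43)*39 = -29*(-3*(-3) + 3*(-4) - 1*(-4)*(-3))/(-43)*39 = -29*(9 - 12 - 12)*(-1)/43*39 = -(-435)*(-1)/43*39 = -29*15/43*39 = -435/43*39 = -16965/43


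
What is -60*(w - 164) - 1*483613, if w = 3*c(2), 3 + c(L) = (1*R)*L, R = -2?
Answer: -472513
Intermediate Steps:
c(L) = -3 - 2*L (c(L) = -3 + (1*(-2))*L = -3 - 2*L)
w = -21 (w = 3*(-3 - 2*2) = 3*(-3 - 4) = 3*(-7) = -21)
-60*(w - 164) - 1*483613 = -60*(-21 - 164) - 1*483613 = -60*(-185) - 483613 = 11100 - 483613 = -472513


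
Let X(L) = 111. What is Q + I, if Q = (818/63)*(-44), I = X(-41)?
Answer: -28999/63 ≈ -460.30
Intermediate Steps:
I = 111
Q = -35992/63 (Q = (818*(1/63))*(-44) = (818/63)*(-44) = -35992/63 ≈ -571.30)
Q + I = -35992/63 + 111 = -28999/63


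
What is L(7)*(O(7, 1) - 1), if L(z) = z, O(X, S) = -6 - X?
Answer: -98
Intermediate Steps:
L(7)*(O(7, 1) - 1) = 7*((-6 - 1*7) - 1) = 7*((-6 - 7) - 1) = 7*(-13 - 1) = 7*(-14) = -98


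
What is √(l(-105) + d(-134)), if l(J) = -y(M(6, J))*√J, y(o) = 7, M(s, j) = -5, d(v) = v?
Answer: √(-134 - 7*I*√105) ≈ 2.9992 - 11.958*I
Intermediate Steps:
l(J) = -7*√J
√(l(-105) + d(-134)) = √(-7*I*√105 - 134) = √(-134 - 7*I*√105)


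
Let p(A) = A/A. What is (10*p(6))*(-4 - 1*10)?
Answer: -140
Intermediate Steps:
p(A) = 1
(10*p(6))*(-4 - 1*10) = (10*1)*(-4 - 1*10) = 10*(-4 - 10) = 10*(-14) = -140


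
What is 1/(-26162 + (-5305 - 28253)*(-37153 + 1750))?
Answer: 1/1188027712 ≈ 8.4173e-10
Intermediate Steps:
1/(-26162 + (-5305 - 28253)*(-37153 + 1750)) = 1/(-26162 - 33558*(-35403)) = 1/(-26162 + 1188053874) = 1/1188027712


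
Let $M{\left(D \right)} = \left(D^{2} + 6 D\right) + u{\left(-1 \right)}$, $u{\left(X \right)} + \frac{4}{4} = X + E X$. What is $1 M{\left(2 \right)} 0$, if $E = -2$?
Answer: $0$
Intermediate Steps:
$u{\left(X \right)} = -1 - X$ ($u{\left(X \right)} = -1 + \left(X - 2 X\right) = -1 - X$)
$M{\left(D \right)} = D^{2} + 6 D$ ($M{\left(D \right)} = \left(D^{2} + 6 D\right) - 0 = \left(D^{2} + 6 D\right) + \left(-1 + 1\right) = \left(D^{2} + 6 D\right) + 0 = D^{2} + 6 D$)
$1 M{\left(2 \right)} 0 = 1 \cdot 2 \left(6 + 2\right) 0 = 1 \cdot 2 \cdot 8 \cdot 0 = 1 \cdot 16 \cdot 0 = 16 \cdot 0 = 0$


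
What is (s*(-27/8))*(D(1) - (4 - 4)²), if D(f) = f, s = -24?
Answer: 81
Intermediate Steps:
(s*(-27/8))*(D(1) - (4 - 4)²) = (-(-648)/8)*(1 - (4 - 4)²) = (-(-648)/8)*(1 - 1*0²) = (-24*(-27/8))*(1 - 1*0) = 81*(1 + 0) = 81*1 = 81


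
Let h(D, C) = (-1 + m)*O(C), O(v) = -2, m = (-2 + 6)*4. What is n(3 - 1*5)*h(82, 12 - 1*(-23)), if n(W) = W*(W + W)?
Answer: -240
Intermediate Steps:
m = 16 (m = 4*4 = 16)
n(W) = 2*W² (n(W) = W*(2*W) = 2*W²)
h(D, C) = -30 (h(D, C) = (-1 + 16)*(-2) = 15*(-2) = -30)
n(3 - 1*5)*h(82, 12 - 1*(-23)) = (2*(3 - 1*5)²)*(-30) = (2*(3 - 5)²)*(-30) = (2*(-2)²)*(-30) = (2*4)*(-30) = 8*(-30) = -240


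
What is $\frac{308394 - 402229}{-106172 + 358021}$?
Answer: $- \frac{93835}{251849} \approx -0.37258$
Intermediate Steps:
$\frac{308394 - 402229}{-106172 + 358021} = - \frac{93835}{251849}$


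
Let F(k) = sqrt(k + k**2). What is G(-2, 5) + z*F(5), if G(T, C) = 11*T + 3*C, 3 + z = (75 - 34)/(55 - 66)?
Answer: -7 - 74*sqrt(30)/11 ≈ -43.847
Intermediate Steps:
z = -74/11 (z = -3 + (75 - 34)/(55 - 66) = -3 + 41/(-11) = -3 + 41*(-1/11) = -3 - 41/11 = -74/11 ≈ -6.7273)
G(T, C) = 3*C + 11*T
G(-2, 5) + z*F(5) = (3*5 + 11*(-2)) - 74*sqrt(5)*sqrt(1 + 5)/11 = (15 - 22) - 74*sqrt(30)/11 = -7 - 74*sqrt(30)/11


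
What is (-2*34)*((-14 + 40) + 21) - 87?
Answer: -3283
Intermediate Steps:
(-2*34)*((-14 + 40) + 21) - 87 = -68*(26 + 21) - 87 = -68*47 - 87 = -3196 - 87 = -3283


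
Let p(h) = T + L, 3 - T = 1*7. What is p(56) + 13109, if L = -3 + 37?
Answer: 13139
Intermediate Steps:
L = 34
T = -4 (T = 3 - 7 = -4)
p(h) = 30 (p(h) = -4 + 34 = 30)
p(56) + 13109 = 30 + 13109 = 13139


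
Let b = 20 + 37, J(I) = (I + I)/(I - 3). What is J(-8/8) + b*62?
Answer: 7069/2 ≈ 3534.5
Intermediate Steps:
J(I) = 2*I/(-3 + I) (J(I) = (2*I)/(-3 + I) = 2*I/(-3 + I))
b = 57
J(-8/8) + b*62 = 2*(-8/8)/(-3 - 8/8) + 57*62 = 2*(-8*⅛)/(-3 - 8*⅛) + 3534 = 2*(-1)/(-3 - 1) + 3534 = 2*(-1)/(-4) + 3534 = 2*(-1)*(-¼) + 3534 = ½ + 3534 = 7069/2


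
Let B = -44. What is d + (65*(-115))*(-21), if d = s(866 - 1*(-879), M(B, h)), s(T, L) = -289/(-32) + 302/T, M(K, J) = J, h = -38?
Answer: 8765997969/55840 ≈ 1.5698e+5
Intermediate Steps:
s(T, L) = 289/32 + 302/T (s(T, L) = -289*(-1/32) + 302/T = 289/32 + 302/T)
d = 513969/55840 (d = 289/32 + 302/(866 - 1*(-879)) = 289/32 + 302/(866 + 879) = 289/32 + 302/1745 = 513969/55840 ≈ 9.2043)
d + (65*(-115))*(-21) = 513969/55840 + (65*(-115))*(-21) = 513969/55840 - 7475*(-21) = 513969/55840 + 156975 = 8765997969/55840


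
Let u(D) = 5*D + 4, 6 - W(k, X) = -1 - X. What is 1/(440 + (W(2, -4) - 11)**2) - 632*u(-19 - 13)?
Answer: 49690369/504 ≈ 98592.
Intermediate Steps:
W(k, X) = 7 + X (W(k, X) = 6 - (-1 - X) = 6 + (1 + X) = 7 + X)
u(D) = 4 + 5*D
1/(440 + (W(2, -4) - 11)**2) - 632*u(-19 - 13) = 1/(440 + ((7 - 4) - 11)**2) - 632*(4 + 5*(-19 - 13)) = 1/(440 + (3 - 11)**2) - 632*(4 + 5*(-32)) = 1/(440 + (-8)**2) - 632*(4 - 160) = 1/(440 + 64) - 632*(-156) = 1/504 + 98592 = 49690369/504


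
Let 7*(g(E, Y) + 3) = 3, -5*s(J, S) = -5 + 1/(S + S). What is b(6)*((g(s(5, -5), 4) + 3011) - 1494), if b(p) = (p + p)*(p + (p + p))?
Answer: 2289816/7 ≈ 3.2712e+5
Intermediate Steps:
s(J, S) = 1 - 1/(10*S) (s(J, S) = -(-5 + 1/(S + S))/5 = -(-5 + 1/(2*S))/5 = 1 - 1/(10*S))
g(E, Y) = -18/7 (g(E, Y) = -3 + (⅐)*3 = -3 + 3/7 = -18/7)
b(p) = 6*p² (b(p) = (2*p)*(p + 2*p) = (2*p)*(3*p) = 6*p²)
b(6)*((g(s(5, -5), 4) + 3011) - 1494) = (6*6²)*((-18/7 + 3011) - 1494) = (6*36)*(21059/7 - 1494) = 216*(10601/7) = 2289816/7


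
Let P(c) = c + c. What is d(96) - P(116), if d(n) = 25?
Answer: -207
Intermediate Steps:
P(c) = 2*c
d(96) - P(116) = 25 - 2*116 = 25 - 1*232 = 25 - 232 = -207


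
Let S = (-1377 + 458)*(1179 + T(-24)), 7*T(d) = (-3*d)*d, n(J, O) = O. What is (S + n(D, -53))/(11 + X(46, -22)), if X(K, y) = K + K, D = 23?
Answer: -5996846/721 ≈ -8317.4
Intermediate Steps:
T(d) = -3*d²/7 (T(d) = ((-3*d)*d)/7 = (-3*d²)/7 = -3*d²/7)
S = -5996475/7 (S = (-1377 + 458)*(1179 - 3/7*(-24)²) = -919*(1179 - 3/7*576) = -919*(1179 - 1728/7) = -919*6525/7 = -5996475/7 ≈ -8.5664e+5)
X(K, y) = 2*K
(S + n(D, -53))/(11 + X(46, -22)) = (-5996475/7 - 53)/(11 + 2*46) = -5996846/(7*(11 + 92)) = -5996846/7/103 = -5996846/7*1/103 = -5996846/721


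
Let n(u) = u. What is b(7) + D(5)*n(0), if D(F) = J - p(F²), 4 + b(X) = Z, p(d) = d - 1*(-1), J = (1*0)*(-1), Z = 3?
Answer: -1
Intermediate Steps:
J = 0 (J = 0*(-1) = 0)
p(d) = 1 + d (p(d) = d + 1 = 1 + d)
b(X) = -1 (b(X) = -4 + 3 = -1)
D(F) = -1 - F² (D(F) = 0 - (1 + F²) = 0 + (-1 - F²) = -1 - F²)
b(7) + D(5)*n(0) = -1 + (-1 - 1*5²)*0 = -1 + (-1 - 1*25)*0 = -1 + (-1 - 25)*0 = -1 - 26*0 = -1 + 0 = -1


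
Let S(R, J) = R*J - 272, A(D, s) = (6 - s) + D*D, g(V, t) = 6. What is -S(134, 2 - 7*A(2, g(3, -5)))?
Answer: 3756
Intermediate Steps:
A(D, s) = 6 + D² - s (A(D, s) = (6 - s) + D² = 6 + D² - s)
S(R, J) = -272 + J*R (S(R, J) = J*R - 272 = -272 + J*R)
-S(134, 2 - 7*A(2, g(3, -5))) = -(-272 + (2 - 7*(6 + 2² - 1*6))*134) = -(-272 + (2 - 7*(6 + 4 - 6))*134) = -(-272 + (2 - 7*4)*134) = -(-272 + (2 - 28)*134) = -(-272 - 26*134) = -(-272 - 3484) = -1*(-3756) = 3756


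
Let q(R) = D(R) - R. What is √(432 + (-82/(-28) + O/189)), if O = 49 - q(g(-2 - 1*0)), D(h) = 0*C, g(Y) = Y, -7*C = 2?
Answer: √6908874/126 ≈ 20.861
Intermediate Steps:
C = -2/7 (C = -⅐*2 = -2/7 ≈ -0.28571)
D(h) = 0 (D(h) = 0*(-2/7) = 0)
q(R) = -R (q(R) = 0 - R = -R)
O = 47 (O = 49 - (-1)*(-2 - 1*0) = 49 - (-1)*(-2 + 0) = 49 - (-1)*(-2) = 49 - 1*2 = 49 - 2 = 47)
√(432 + (-82/(-28) + O/189)) = √(432 + (-82/(-28) + 47/189)) = √(432 + (-82*(-1/28) + 47*(1/189))) = √(432 + (41/14 + 47/189)) = √(432 + 1201/378) = √(164497/378) = √6908874/126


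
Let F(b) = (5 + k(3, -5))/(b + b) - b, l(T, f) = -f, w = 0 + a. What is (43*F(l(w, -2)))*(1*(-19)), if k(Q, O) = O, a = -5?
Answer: 1634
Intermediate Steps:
w = -5 (w = 0 - 5 = -5)
F(b) = -b (F(b) = (5 - 5)/(b + b) - b = 0/((2*b)) - b = 0*(1/(2*b)) - b = 0 - b = -b)
(43*F(l(w, -2)))*(1*(-19)) = (43*(-(-1)*(-2)))*(1*(-19)) = (43*(-1*2))*(-19) = (43*(-2))*(-19) = -86*(-19) = 1634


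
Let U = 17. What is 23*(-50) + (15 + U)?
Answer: -1118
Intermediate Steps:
23*(-50) + (15 + U) = 23*(-50) + (15 + 17) = -1150 + 32 = -1118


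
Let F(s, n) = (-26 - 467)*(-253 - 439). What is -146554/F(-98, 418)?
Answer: -73277/170578 ≈ -0.42958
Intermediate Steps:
F(s, n) = 341156 (F(s, n) = -493*(-692) = 341156)
-146554/F(-98, 418) = -146554/341156 = -146554*1/341156 = -73277/170578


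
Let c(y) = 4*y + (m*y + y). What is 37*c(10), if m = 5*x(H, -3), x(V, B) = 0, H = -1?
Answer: 1850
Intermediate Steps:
m = 0 (m = 5*0 = 0)
c(y) = 5*y (c(y) = 4*y + (0*y + y) = 4*y + (0 + y) = 4*y + y = 5*y)
37*c(10) = 37*(5*10) = 37*50 = 1850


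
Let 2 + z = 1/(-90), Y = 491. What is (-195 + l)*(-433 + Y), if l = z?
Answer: -514199/45 ≈ -11427.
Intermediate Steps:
z = -181/90 (z = -2 + 1/(-90) = -2 - 1/90 = -181/90 ≈ -2.0111)
l = -181/90 ≈ -2.0111
(-195 + l)*(-433 + Y) = (-195 - 181/90)*(-433 + 491) = -17731/90*58 = -514199/45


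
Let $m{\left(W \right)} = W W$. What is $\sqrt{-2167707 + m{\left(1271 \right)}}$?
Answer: $i \sqrt{552266} \approx 743.15 i$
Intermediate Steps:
$m{\left(W \right)} = W^{2}$
$\sqrt{-2167707 + m{\left(1271 \right)}} = \sqrt{-2167707 + 1271^{2}} = \sqrt{-2167707 + 1615441} = \sqrt{-552266} = i \sqrt{552266}$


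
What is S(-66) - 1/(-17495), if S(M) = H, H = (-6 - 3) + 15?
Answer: 104971/17495 ≈ 6.0001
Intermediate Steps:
H = 6 (H = -9 + 15 = 6)
S(M) = 6
S(-66) - 1/(-17495) = 6 - 1/(-17495) = 6 - 1*(-1/17495) = 6 + 1/17495 = 104971/17495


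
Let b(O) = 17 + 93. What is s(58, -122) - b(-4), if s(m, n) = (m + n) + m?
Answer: -116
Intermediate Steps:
s(m, n) = n + 2*m
b(O) = 110
s(58, -122) - b(-4) = (-122 + 2*58) - 1*110 = (-122 + 116) - 110 = -6 - 110 = -116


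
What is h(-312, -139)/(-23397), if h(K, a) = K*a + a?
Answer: -43229/23397 ≈ -1.8476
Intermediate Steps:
h(K, a) = a + K*a
h(-312, -139)/(-23397) = -139*(1 - 312)/(-23397) = -139*(-311)*(-1/23397) = 43229*(-1/23397) = -43229/23397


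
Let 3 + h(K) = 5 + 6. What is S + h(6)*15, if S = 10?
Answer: 130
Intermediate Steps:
h(K) = 8 (h(K) = -3 + (5 + 6) = -3 + 11 = 8)
S + h(6)*15 = 10 + 8*15 = 10 + 120 = 130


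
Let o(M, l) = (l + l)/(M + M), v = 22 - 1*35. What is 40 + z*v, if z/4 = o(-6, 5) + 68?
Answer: -10358/3 ≈ -3452.7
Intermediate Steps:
v = -13 (v = 22 - 35 = -13)
o(M, l) = l/M (o(M, l) = (2*l)/((2*M)) = (2*l)*(1/(2*M)) = l/M)
z = 806/3 (z = 4*(5/(-6) + 68) = 4*(5*(-⅙) + 68) = 4*(-⅚ + 68) = 4*(403/6) = 806/3 ≈ 268.67)
40 + z*v = 40 + (806/3)*(-13) = 40 - 10478/3 = -10358/3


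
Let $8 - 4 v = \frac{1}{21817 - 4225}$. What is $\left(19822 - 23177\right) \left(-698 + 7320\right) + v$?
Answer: $- \frac{1563352345345}{70368} \approx -2.2217 \cdot 10^{7}$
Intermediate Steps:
$v = \frac{140735}{70368}$ ($v = 2 - \frac{1}{4 \left(21817 - 4225\right)} = 2 - \frac{1}{4 \cdot 17592} = 2 - \frac{1}{70368} = \frac{140735}{70368} \approx 2.0$)
$\left(19822 - 23177\right) \left(-698 + 7320\right) + v = \left(19822 - 23177\right) \left(-698 + 7320\right) + \frac{140735}{70368} = \left(-3355\right) 6622 + \frac{140735}{70368} = -22216810 + \frac{140735}{70368} = - \frac{1563352345345}{70368}$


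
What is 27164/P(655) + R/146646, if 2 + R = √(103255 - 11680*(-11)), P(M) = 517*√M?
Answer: -1/73323 + √231735/146646 + 27164*√655/338635 ≈ 2.0562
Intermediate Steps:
R = -2 + √231735 (R = -2 + √(103255 - 11680*(-11)) = -2 + √(103255 + 128480) = -2 + √231735 ≈ 479.39)
27164/P(655) + R/146646 = 27164/((517*√655)) + (-2 + √231735)/146646 = 27164*(√655/338635) + (-2 + √231735)*(1/146646) = 27164*√655/338635 + (-1/73323 + √231735/146646) = -1/73323 + √231735/146646 + 27164*√655/338635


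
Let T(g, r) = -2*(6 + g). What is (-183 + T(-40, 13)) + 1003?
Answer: 888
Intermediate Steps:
T(g, r) = -12 - 2*g
(-183 + T(-40, 13)) + 1003 = (-183 + (-12 - 2*(-40))) + 1003 = (-183 + (-12 + 80)) + 1003 = (-183 + 68) + 1003 = -115 + 1003 = 888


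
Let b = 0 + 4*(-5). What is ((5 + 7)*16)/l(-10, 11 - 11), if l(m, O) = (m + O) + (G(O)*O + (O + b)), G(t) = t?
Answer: -32/5 ≈ -6.4000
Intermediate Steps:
b = -20 (b = 0 - 20 = -20)
l(m, O) = -20 + m + O² + 2*O (l(m, O) = (m + O) + (O*O + (O - 20)) = (O + m) + (O² + (-20 + O)) = (O + m) + (-20 + O + O²) = -20 + m + O² + 2*O)
((5 + 7)*16)/l(-10, 11 - 11) = ((5 + 7)*16)/(-20 - 10 + (11 - 11)² + 2*(11 - 11)) = (12*16)/(-20 - 10 + 0² + 2*0) = 192/(-20 - 10 + 0 + 0) = 192/(-30) = 192*(-1/30) = -32/5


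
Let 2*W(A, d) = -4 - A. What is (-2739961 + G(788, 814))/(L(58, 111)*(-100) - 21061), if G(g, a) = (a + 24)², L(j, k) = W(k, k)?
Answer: 2037717/15311 ≈ 133.09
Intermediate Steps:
W(A, d) = -2 - A/2 (W(A, d) = (-4 - A)/2 = -2 - A/2)
L(j, k) = -2 - k/2
G(g, a) = (24 + a)²
(-2739961 + G(788, 814))/(L(58, 111)*(-100) - 21061) = (-2739961 + (24 + 814)²)/((-2 - ½*111)*(-100) - 21061) = (-2739961 + 838²)/((-2 - 111/2)*(-100) - 21061) = (-2739961 + 702244)/(-115/2*(-100) - 21061) = -2037717/(5750 - 21061) = -2037717/(-15311) = -2037717*(-1/15311) = 2037717/15311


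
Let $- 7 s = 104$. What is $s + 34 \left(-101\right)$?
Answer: $- \frac{24142}{7} \approx -3448.9$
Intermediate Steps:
$s = - \frac{104}{7}$ ($s = \left(- \frac{1}{7}\right) 104 = - \frac{104}{7} \approx -14.857$)
$s + 34 \left(-101\right) = - \frac{104}{7} + 34 \left(-101\right) = - \frac{104}{7} - 3434 = - \frac{24142}{7}$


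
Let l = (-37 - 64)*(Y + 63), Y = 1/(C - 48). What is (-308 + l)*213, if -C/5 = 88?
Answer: -693388911/488 ≈ -1.4209e+6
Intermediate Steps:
C = -440 (C = -5*88 = -440)
Y = -1/488 (Y = 1/(-440 - 48) = 1/(-488) = -1/488 ≈ -0.0020492)
l = -3105043/488 (l = (-37 - 64)*(-1/488 + 63) = -101*30743/488 = -3105043/488 ≈ -6362.8)
(-308 + l)*213 = (-308 - 3105043/488)*213 = -3255347/488*213 = -693388911/488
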